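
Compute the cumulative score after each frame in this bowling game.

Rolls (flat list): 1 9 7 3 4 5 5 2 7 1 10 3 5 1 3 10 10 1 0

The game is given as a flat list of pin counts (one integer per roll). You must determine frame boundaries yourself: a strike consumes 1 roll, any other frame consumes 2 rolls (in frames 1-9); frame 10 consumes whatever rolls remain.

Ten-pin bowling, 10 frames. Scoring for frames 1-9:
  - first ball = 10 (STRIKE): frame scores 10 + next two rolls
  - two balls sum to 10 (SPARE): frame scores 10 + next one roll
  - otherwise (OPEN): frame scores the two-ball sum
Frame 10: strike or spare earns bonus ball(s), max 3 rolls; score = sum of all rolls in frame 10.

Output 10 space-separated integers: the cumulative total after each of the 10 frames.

Frame 1: SPARE (1+9=10). 10 + next roll (7) = 17. Cumulative: 17
Frame 2: SPARE (7+3=10). 10 + next roll (4) = 14. Cumulative: 31
Frame 3: OPEN (4+5=9). Cumulative: 40
Frame 4: OPEN (5+2=7). Cumulative: 47
Frame 5: OPEN (7+1=8). Cumulative: 55
Frame 6: STRIKE. 10 + next two rolls (3+5) = 18. Cumulative: 73
Frame 7: OPEN (3+5=8). Cumulative: 81
Frame 8: OPEN (1+3=4). Cumulative: 85
Frame 9: STRIKE. 10 + next two rolls (10+1) = 21. Cumulative: 106
Frame 10: STRIKE. Sum of all frame-10 rolls (10+1+0) = 11. Cumulative: 117

Answer: 17 31 40 47 55 73 81 85 106 117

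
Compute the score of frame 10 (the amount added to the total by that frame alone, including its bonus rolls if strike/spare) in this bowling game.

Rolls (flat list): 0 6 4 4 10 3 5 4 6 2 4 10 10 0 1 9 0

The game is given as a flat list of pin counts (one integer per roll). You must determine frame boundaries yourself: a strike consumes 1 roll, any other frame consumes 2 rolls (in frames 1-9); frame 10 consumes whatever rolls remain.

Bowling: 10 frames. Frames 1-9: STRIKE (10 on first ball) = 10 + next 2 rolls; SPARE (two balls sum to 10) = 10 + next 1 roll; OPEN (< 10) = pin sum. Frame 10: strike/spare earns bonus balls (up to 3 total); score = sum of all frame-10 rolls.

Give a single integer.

Answer: 9

Derivation:
Frame 1: OPEN (0+6=6). Cumulative: 6
Frame 2: OPEN (4+4=8). Cumulative: 14
Frame 3: STRIKE. 10 + next two rolls (3+5) = 18. Cumulative: 32
Frame 4: OPEN (3+5=8). Cumulative: 40
Frame 5: SPARE (4+6=10). 10 + next roll (2) = 12. Cumulative: 52
Frame 6: OPEN (2+4=6). Cumulative: 58
Frame 7: STRIKE. 10 + next two rolls (10+0) = 20. Cumulative: 78
Frame 8: STRIKE. 10 + next two rolls (0+1) = 11. Cumulative: 89
Frame 9: OPEN (0+1=1). Cumulative: 90
Frame 10: OPEN. Sum of all frame-10 rolls (9+0) = 9. Cumulative: 99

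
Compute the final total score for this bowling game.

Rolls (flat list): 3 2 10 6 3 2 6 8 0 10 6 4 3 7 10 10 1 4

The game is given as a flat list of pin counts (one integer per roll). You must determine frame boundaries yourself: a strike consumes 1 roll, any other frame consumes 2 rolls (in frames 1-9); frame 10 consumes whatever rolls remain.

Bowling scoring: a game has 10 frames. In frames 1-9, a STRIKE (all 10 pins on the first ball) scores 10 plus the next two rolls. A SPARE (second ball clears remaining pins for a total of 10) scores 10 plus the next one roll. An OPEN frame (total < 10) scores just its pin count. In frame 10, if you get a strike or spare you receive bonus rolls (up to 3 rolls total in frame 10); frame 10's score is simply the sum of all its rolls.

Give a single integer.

Answer: 138

Derivation:
Frame 1: OPEN (3+2=5). Cumulative: 5
Frame 2: STRIKE. 10 + next two rolls (6+3) = 19. Cumulative: 24
Frame 3: OPEN (6+3=9). Cumulative: 33
Frame 4: OPEN (2+6=8). Cumulative: 41
Frame 5: OPEN (8+0=8). Cumulative: 49
Frame 6: STRIKE. 10 + next two rolls (6+4) = 20. Cumulative: 69
Frame 7: SPARE (6+4=10). 10 + next roll (3) = 13. Cumulative: 82
Frame 8: SPARE (3+7=10). 10 + next roll (10) = 20. Cumulative: 102
Frame 9: STRIKE. 10 + next two rolls (10+1) = 21. Cumulative: 123
Frame 10: STRIKE. Sum of all frame-10 rolls (10+1+4) = 15. Cumulative: 138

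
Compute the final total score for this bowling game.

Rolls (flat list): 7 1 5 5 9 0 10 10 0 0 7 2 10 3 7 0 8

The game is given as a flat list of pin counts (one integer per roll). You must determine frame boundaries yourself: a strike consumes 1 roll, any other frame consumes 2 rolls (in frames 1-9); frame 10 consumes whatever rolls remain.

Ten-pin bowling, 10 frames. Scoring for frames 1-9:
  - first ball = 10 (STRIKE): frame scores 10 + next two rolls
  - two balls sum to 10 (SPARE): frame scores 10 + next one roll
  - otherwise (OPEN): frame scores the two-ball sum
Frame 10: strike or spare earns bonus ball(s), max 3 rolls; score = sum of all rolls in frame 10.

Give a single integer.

Answer: 113

Derivation:
Frame 1: OPEN (7+1=8). Cumulative: 8
Frame 2: SPARE (5+5=10). 10 + next roll (9) = 19. Cumulative: 27
Frame 3: OPEN (9+0=9). Cumulative: 36
Frame 4: STRIKE. 10 + next two rolls (10+0) = 20. Cumulative: 56
Frame 5: STRIKE. 10 + next two rolls (0+0) = 10. Cumulative: 66
Frame 6: OPEN (0+0=0). Cumulative: 66
Frame 7: OPEN (7+2=9). Cumulative: 75
Frame 8: STRIKE. 10 + next two rolls (3+7) = 20. Cumulative: 95
Frame 9: SPARE (3+7=10). 10 + next roll (0) = 10. Cumulative: 105
Frame 10: OPEN. Sum of all frame-10 rolls (0+8) = 8. Cumulative: 113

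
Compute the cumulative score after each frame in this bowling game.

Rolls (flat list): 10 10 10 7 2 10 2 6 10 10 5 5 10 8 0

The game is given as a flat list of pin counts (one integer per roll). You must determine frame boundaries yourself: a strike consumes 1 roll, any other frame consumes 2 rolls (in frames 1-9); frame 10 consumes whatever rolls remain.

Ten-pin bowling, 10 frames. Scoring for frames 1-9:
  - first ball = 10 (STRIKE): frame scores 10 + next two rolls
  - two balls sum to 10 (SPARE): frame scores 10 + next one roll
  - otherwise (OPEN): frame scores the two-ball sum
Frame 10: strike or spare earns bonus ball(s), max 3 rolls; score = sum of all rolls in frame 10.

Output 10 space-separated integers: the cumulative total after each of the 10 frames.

Frame 1: STRIKE. 10 + next two rolls (10+10) = 30. Cumulative: 30
Frame 2: STRIKE. 10 + next two rolls (10+7) = 27. Cumulative: 57
Frame 3: STRIKE. 10 + next two rolls (7+2) = 19. Cumulative: 76
Frame 4: OPEN (7+2=9). Cumulative: 85
Frame 5: STRIKE. 10 + next two rolls (2+6) = 18. Cumulative: 103
Frame 6: OPEN (2+6=8). Cumulative: 111
Frame 7: STRIKE. 10 + next two rolls (10+5) = 25. Cumulative: 136
Frame 8: STRIKE. 10 + next two rolls (5+5) = 20. Cumulative: 156
Frame 9: SPARE (5+5=10). 10 + next roll (10) = 20. Cumulative: 176
Frame 10: STRIKE. Sum of all frame-10 rolls (10+8+0) = 18. Cumulative: 194

Answer: 30 57 76 85 103 111 136 156 176 194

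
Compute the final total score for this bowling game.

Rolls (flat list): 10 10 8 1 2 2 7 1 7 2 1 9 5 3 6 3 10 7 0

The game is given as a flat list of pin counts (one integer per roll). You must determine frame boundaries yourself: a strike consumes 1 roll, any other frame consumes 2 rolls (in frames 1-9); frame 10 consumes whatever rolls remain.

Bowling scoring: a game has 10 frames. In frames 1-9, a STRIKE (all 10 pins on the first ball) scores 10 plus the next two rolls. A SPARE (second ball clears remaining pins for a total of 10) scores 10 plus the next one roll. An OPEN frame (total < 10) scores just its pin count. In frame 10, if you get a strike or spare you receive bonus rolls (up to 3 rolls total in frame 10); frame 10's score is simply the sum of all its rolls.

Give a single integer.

Answer: 126

Derivation:
Frame 1: STRIKE. 10 + next two rolls (10+8) = 28. Cumulative: 28
Frame 2: STRIKE. 10 + next two rolls (8+1) = 19. Cumulative: 47
Frame 3: OPEN (8+1=9). Cumulative: 56
Frame 4: OPEN (2+2=4). Cumulative: 60
Frame 5: OPEN (7+1=8). Cumulative: 68
Frame 6: OPEN (7+2=9). Cumulative: 77
Frame 7: SPARE (1+9=10). 10 + next roll (5) = 15. Cumulative: 92
Frame 8: OPEN (5+3=8). Cumulative: 100
Frame 9: OPEN (6+3=9). Cumulative: 109
Frame 10: STRIKE. Sum of all frame-10 rolls (10+7+0) = 17. Cumulative: 126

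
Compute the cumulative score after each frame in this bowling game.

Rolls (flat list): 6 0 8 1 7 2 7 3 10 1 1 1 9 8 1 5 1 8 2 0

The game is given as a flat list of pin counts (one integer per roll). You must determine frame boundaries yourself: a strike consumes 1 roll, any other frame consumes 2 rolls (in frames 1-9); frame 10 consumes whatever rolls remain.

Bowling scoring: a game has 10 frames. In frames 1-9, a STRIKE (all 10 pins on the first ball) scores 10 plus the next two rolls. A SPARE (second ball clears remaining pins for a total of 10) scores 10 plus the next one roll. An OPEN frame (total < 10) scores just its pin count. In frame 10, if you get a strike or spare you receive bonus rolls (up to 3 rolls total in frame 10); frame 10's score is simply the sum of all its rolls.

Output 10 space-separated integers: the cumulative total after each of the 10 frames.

Answer: 6 15 24 44 56 58 76 85 91 101

Derivation:
Frame 1: OPEN (6+0=6). Cumulative: 6
Frame 2: OPEN (8+1=9). Cumulative: 15
Frame 3: OPEN (7+2=9). Cumulative: 24
Frame 4: SPARE (7+3=10). 10 + next roll (10) = 20. Cumulative: 44
Frame 5: STRIKE. 10 + next two rolls (1+1) = 12. Cumulative: 56
Frame 6: OPEN (1+1=2). Cumulative: 58
Frame 7: SPARE (1+9=10). 10 + next roll (8) = 18. Cumulative: 76
Frame 8: OPEN (8+1=9). Cumulative: 85
Frame 9: OPEN (5+1=6). Cumulative: 91
Frame 10: SPARE. Sum of all frame-10 rolls (8+2+0) = 10. Cumulative: 101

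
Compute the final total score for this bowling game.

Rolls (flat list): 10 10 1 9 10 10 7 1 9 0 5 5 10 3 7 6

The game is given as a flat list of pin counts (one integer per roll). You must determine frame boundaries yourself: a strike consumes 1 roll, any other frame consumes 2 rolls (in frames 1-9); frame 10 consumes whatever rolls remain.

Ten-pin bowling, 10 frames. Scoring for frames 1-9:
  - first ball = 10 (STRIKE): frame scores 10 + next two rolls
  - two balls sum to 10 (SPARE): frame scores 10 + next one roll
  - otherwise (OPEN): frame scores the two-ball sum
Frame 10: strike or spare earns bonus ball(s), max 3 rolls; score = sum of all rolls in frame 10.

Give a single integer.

Answer: 179

Derivation:
Frame 1: STRIKE. 10 + next two rolls (10+1) = 21. Cumulative: 21
Frame 2: STRIKE. 10 + next two rolls (1+9) = 20. Cumulative: 41
Frame 3: SPARE (1+9=10). 10 + next roll (10) = 20. Cumulative: 61
Frame 4: STRIKE. 10 + next two rolls (10+7) = 27. Cumulative: 88
Frame 5: STRIKE. 10 + next two rolls (7+1) = 18. Cumulative: 106
Frame 6: OPEN (7+1=8). Cumulative: 114
Frame 7: OPEN (9+0=9). Cumulative: 123
Frame 8: SPARE (5+5=10). 10 + next roll (10) = 20. Cumulative: 143
Frame 9: STRIKE. 10 + next two rolls (3+7) = 20. Cumulative: 163
Frame 10: SPARE. Sum of all frame-10 rolls (3+7+6) = 16. Cumulative: 179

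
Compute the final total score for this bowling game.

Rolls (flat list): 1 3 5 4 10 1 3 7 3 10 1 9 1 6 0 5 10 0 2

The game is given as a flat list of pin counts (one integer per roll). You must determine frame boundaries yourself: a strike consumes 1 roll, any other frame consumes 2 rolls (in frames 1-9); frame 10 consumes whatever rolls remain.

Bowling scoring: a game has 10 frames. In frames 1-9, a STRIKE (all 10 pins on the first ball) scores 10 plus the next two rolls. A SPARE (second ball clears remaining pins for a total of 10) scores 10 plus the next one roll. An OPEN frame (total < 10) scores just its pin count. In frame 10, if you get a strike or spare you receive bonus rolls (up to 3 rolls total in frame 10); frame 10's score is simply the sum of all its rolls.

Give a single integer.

Frame 1: OPEN (1+3=4). Cumulative: 4
Frame 2: OPEN (5+4=9). Cumulative: 13
Frame 3: STRIKE. 10 + next two rolls (1+3) = 14. Cumulative: 27
Frame 4: OPEN (1+3=4). Cumulative: 31
Frame 5: SPARE (7+3=10). 10 + next roll (10) = 20. Cumulative: 51
Frame 6: STRIKE. 10 + next two rolls (1+9) = 20. Cumulative: 71
Frame 7: SPARE (1+9=10). 10 + next roll (1) = 11. Cumulative: 82
Frame 8: OPEN (1+6=7). Cumulative: 89
Frame 9: OPEN (0+5=5). Cumulative: 94
Frame 10: STRIKE. Sum of all frame-10 rolls (10+0+2) = 12. Cumulative: 106

Answer: 106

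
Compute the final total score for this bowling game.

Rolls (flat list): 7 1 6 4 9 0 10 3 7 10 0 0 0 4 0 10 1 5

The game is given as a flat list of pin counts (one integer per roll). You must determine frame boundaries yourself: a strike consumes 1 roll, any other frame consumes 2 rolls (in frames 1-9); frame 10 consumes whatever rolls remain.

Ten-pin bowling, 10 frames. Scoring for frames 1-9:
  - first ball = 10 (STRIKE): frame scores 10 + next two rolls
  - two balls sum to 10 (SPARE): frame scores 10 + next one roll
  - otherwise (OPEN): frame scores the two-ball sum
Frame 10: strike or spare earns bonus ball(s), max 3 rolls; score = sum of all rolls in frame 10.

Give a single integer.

Frame 1: OPEN (7+1=8). Cumulative: 8
Frame 2: SPARE (6+4=10). 10 + next roll (9) = 19. Cumulative: 27
Frame 3: OPEN (9+0=9). Cumulative: 36
Frame 4: STRIKE. 10 + next two rolls (3+7) = 20. Cumulative: 56
Frame 5: SPARE (3+7=10). 10 + next roll (10) = 20. Cumulative: 76
Frame 6: STRIKE. 10 + next two rolls (0+0) = 10. Cumulative: 86
Frame 7: OPEN (0+0=0). Cumulative: 86
Frame 8: OPEN (0+4=4). Cumulative: 90
Frame 9: SPARE (0+10=10). 10 + next roll (1) = 11. Cumulative: 101
Frame 10: OPEN. Sum of all frame-10 rolls (1+5) = 6. Cumulative: 107

Answer: 107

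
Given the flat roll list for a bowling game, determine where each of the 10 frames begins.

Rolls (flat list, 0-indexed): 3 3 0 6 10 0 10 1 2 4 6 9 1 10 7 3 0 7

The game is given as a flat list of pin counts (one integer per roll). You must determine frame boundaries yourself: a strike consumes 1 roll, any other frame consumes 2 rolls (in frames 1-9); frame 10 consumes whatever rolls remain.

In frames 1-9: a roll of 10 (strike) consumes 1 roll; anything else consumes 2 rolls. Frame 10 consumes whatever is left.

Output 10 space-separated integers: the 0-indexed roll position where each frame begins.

Answer: 0 2 4 5 7 9 11 13 14 16

Derivation:
Frame 1 starts at roll index 0: rolls=3,3 (sum=6), consumes 2 rolls
Frame 2 starts at roll index 2: rolls=0,6 (sum=6), consumes 2 rolls
Frame 3 starts at roll index 4: roll=10 (strike), consumes 1 roll
Frame 4 starts at roll index 5: rolls=0,10 (sum=10), consumes 2 rolls
Frame 5 starts at roll index 7: rolls=1,2 (sum=3), consumes 2 rolls
Frame 6 starts at roll index 9: rolls=4,6 (sum=10), consumes 2 rolls
Frame 7 starts at roll index 11: rolls=9,1 (sum=10), consumes 2 rolls
Frame 8 starts at roll index 13: roll=10 (strike), consumes 1 roll
Frame 9 starts at roll index 14: rolls=7,3 (sum=10), consumes 2 rolls
Frame 10 starts at roll index 16: 2 remaining rolls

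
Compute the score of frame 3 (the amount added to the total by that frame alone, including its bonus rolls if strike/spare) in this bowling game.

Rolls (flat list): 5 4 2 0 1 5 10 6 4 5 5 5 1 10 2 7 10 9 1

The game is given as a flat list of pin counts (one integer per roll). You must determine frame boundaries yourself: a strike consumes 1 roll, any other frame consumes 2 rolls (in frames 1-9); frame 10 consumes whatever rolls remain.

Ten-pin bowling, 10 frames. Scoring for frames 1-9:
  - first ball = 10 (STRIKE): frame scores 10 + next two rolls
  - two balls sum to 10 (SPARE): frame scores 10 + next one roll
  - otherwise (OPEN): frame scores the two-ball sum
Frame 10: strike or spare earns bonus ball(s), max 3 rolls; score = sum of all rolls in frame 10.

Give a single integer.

Answer: 6

Derivation:
Frame 1: OPEN (5+4=9). Cumulative: 9
Frame 2: OPEN (2+0=2). Cumulative: 11
Frame 3: OPEN (1+5=6). Cumulative: 17
Frame 4: STRIKE. 10 + next two rolls (6+4) = 20. Cumulative: 37
Frame 5: SPARE (6+4=10). 10 + next roll (5) = 15. Cumulative: 52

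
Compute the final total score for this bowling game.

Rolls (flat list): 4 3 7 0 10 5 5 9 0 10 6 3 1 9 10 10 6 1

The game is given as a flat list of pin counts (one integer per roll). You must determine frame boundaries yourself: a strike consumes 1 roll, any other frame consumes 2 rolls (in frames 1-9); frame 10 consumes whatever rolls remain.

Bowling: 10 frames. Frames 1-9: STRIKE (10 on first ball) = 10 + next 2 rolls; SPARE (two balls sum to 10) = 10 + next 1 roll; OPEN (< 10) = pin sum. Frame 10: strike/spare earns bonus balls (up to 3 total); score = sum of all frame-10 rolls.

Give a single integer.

Answer: 153

Derivation:
Frame 1: OPEN (4+3=7). Cumulative: 7
Frame 2: OPEN (7+0=7). Cumulative: 14
Frame 3: STRIKE. 10 + next two rolls (5+5) = 20. Cumulative: 34
Frame 4: SPARE (5+5=10). 10 + next roll (9) = 19. Cumulative: 53
Frame 5: OPEN (9+0=9). Cumulative: 62
Frame 6: STRIKE. 10 + next two rolls (6+3) = 19. Cumulative: 81
Frame 7: OPEN (6+3=9). Cumulative: 90
Frame 8: SPARE (1+9=10). 10 + next roll (10) = 20. Cumulative: 110
Frame 9: STRIKE. 10 + next two rolls (10+6) = 26. Cumulative: 136
Frame 10: STRIKE. Sum of all frame-10 rolls (10+6+1) = 17. Cumulative: 153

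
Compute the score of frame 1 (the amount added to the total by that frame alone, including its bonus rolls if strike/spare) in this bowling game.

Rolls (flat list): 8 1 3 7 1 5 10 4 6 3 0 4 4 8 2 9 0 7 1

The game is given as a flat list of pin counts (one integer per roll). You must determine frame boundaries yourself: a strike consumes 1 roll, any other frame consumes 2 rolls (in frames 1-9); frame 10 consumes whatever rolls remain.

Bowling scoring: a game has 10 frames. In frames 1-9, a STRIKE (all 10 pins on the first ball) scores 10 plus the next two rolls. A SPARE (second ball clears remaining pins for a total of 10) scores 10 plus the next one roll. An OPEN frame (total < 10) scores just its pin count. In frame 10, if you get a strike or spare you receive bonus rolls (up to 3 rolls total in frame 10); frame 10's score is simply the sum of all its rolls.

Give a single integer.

Answer: 9

Derivation:
Frame 1: OPEN (8+1=9). Cumulative: 9
Frame 2: SPARE (3+7=10). 10 + next roll (1) = 11. Cumulative: 20
Frame 3: OPEN (1+5=6). Cumulative: 26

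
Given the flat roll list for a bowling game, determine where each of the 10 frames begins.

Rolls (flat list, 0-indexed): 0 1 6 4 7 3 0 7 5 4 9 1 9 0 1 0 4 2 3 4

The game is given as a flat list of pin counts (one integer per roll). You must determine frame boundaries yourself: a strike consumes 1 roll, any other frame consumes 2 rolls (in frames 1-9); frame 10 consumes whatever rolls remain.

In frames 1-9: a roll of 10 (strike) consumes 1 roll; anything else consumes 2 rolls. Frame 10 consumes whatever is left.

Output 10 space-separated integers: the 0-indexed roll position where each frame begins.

Frame 1 starts at roll index 0: rolls=0,1 (sum=1), consumes 2 rolls
Frame 2 starts at roll index 2: rolls=6,4 (sum=10), consumes 2 rolls
Frame 3 starts at roll index 4: rolls=7,3 (sum=10), consumes 2 rolls
Frame 4 starts at roll index 6: rolls=0,7 (sum=7), consumes 2 rolls
Frame 5 starts at roll index 8: rolls=5,4 (sum=9), consumes 2 rolls
Frame 6 starts at roll index 10: rolls=9,1 (sum=10), consumes 2 rolls
Frame 7 starts at roll index 12: rolls=9,0 (sum=9), consumes 2 rolls
Frame 8 starts at roll index 14: rolls=1,0 (sum=1), consumes 2 rolls
Frame 9 starts at roll index 16: rolls=4,2 (sum=6), consumes 2 rolls
Frame 10 starts at roll index 18: 2 remaining rolls

Answer: 0 2 4 6 8 10 12 14 16 18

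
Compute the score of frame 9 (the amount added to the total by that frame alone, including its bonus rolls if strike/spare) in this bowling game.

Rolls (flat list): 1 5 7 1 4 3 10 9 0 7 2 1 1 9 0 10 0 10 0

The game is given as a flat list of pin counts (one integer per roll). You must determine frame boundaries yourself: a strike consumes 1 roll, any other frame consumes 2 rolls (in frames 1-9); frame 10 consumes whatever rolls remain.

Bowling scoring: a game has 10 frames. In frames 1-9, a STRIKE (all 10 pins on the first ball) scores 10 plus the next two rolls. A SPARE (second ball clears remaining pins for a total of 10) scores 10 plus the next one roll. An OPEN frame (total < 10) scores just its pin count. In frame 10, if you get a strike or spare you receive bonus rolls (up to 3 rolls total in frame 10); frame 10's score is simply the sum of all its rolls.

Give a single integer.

Frame 1: OPEN (1+5=6). Cumulative: 6
Frame 2: OPEN (7+1=8). Cumulative: 14
Frame 3: OPEN (4+3=7). Cumulative: 21
Frame 4: STRIKE. 10 + next two rolls (9+0) = 19. Cumulative: 40
Frame 5: OPEN (9+0=9). Cumulative: 49
Frame 6: OPEN (7+2=9). Cumulative: 58
Frame 7: OPEN (1+1=2). Cumulative: 60
Frame 8: OPEN (9+0=9). Cumulative: 69
Frame 9: STRIKE. 10 + next two rolls (0+10) = 20. Cumulative: 89
Frame 10: SPARE. Sum of all frame-10 rolls (0+10+0) = 10. Cumulative: 99

Answer: 20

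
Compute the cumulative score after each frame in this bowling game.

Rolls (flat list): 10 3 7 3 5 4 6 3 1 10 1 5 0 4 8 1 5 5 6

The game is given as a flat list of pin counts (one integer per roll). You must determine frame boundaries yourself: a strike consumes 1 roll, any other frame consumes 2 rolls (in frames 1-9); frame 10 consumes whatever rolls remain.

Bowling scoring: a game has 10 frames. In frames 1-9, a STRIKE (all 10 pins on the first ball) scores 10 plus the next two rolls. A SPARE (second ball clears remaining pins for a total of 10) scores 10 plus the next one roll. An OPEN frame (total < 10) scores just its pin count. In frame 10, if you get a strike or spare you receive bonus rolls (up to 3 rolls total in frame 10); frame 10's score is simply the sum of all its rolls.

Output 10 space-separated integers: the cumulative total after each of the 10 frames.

Answer: 20 33 41 54 58 74 80 84 93 109

Derivation:
Frame 1: STRIKE. 10 + next two rolls (3+7) = 20. Cumulative: 20
Frame 2: SPARE (3+7=10). 10 + next roll (3) = 13. Cumulative: 33
Frame 3: OPEN (3+5=8). Cumulative: 41
Frame 4: SPARE (4+6=10). 10 + next roll (3) = 13. Cumulative: 54
Frame 5: OPEN (3+1=4). Cumulative: 58
Frame 6: STRIKE. 10 + next two rolls (1+5) = 16. Cumulative: 74
Frame 7: OPEN (1+5=6). Cumulative: 80
Frame 8: OPEN (0+4=4). Cumulative: 84
Frame 9: OPEN (8+1=9). Cumulative: 93
Frame 10: SPARE. Sum of all frame-10 rolls (5+5+6) = 16. Cumulative: 109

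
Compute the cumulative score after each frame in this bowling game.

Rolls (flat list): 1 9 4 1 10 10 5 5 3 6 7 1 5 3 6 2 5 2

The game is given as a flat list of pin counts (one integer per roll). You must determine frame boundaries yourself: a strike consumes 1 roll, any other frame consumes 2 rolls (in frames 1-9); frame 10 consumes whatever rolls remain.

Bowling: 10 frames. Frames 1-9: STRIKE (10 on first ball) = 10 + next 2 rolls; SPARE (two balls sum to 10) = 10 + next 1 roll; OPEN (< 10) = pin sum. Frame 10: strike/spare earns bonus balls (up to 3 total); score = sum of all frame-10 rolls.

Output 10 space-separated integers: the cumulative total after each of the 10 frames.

Frame 1: SPARE (1+9=10). 10 + next roll (4) = 14. Cumulative: 14
Frame 2: OPEN (4+1=5). Cumulative: 19
Frame 3: STRIKE. 10 + next two rolls (10+5) = 25. Cumulative: 44
Frame 4: STRIKE. 10 + next two rolls (5+5) = 20. Cumulative: 64
Frame 5: SPARE (5+5=10). 10 + next roll (3) = 13. Cumulative: 77
Frame 6: OPEN (3+6=9). Cumulative: 86
Frame 7: OPEN (7+1=8). Cumulative: 94
Frame 8: OPEN (5+3=8). Cumulative: 102
Frame 9: OPEN (6+2=8). Cumulative: 110
Frame 10: OPEN. Sum of all frame-10 rolls (5+2) = 7. Cumulative: 117

Answer: 14 19 44 64 77 86 94 102 110 117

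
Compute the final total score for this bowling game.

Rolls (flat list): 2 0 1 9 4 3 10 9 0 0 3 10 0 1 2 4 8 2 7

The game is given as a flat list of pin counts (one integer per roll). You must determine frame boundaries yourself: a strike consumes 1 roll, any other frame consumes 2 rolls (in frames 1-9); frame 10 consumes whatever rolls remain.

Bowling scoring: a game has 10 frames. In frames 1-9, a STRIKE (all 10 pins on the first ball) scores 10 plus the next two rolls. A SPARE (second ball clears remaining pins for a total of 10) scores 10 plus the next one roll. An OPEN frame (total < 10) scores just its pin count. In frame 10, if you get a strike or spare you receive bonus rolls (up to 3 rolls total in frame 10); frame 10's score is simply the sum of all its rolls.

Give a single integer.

Frame 1: OPEN (2+0=2). Cumulative: 2
Frame 2: SPARE (1+9=10). 10 + next roll (4) = 14. Cumulative: 16
Frame 3: OPEN (4+3=7). Cumulative: 23
Frame 4: STRIKE. 10 + next two rolls (9+0) = 19. Cumulative: 42
Frame 5: OPEN (9+0=9). Cumulative: 51
Frame 6: OPEN (0+3=3). Cumulative: 54
Frame 7: STRIKE. 10 + next two rolls (0+1) = 11. Cumulative: 65
Frame 8: OPEN (0+1=1). Cumulative: 66
Frame 9: OPEN (2+4=6). Cumulative: 72
Frame 10: SPARE. Sum of all frame-10 rolls (8+2+7) = 17. Cumulative: 89

Answer: 89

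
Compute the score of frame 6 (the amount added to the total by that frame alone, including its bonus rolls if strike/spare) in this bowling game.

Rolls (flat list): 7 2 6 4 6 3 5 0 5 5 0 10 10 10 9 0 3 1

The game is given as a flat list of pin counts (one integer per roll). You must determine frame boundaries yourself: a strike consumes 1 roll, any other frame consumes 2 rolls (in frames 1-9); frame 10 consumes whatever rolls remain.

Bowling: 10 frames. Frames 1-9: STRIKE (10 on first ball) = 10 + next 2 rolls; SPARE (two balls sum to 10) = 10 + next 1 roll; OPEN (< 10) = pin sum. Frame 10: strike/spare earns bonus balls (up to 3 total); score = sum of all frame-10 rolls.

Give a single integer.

Answer: 20

Derivation:
Frame 1: OPEN (7+2=9). Cumulative: 9
Frame 2: SPARE (6+4=10). 10 + next roll (6) = 16. Cumulative: 25
Frame 3: OPEN (6+3=9). Cumulative: 34
Frame 4: OPEN (5+0=5). Cumulative: 39
Frame 5: SPARE (5+5=10). 10 + next roll (0) = 10. Cumulative: 49
Frame 6: SPARE (0+10=10). 10 + next roll (10) = 20. Cumulative: 69
Frame 7: STRIKE. 10 + next two rolls (10+9) = 29. Cumulative: 98
Frame 8: STRIKE. 10 + next two rolls (9+0) = 19. Cumulative: 117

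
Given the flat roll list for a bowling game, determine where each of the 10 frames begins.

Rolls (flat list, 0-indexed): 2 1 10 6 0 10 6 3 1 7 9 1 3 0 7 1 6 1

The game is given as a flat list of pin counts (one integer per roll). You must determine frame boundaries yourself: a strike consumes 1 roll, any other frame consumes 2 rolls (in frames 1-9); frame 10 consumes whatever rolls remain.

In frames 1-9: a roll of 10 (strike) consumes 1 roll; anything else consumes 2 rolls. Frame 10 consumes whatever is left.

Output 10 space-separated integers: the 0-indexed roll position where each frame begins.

Frame 1 starts at roll index 0: rolls=2,1 (sum=3), consumes 2 rolls
Frame 2 starts at roll index 2: roll=10 (strike), consumes 1 roll
Frame 3 starts at roll index 3: rolls=6,0 (sum=6), consumes 2 rolls
Frame 4 starts at roll index 5: roll=10 (strike), consumes 1 roll
Frame 5 starts at roll index 6: rolls=6,3 (sum=9), consumes 2 rolls
Frame 6 starts at roll index 8: rolls=1,7 (sum=8), consumes 2 rolls
Frame 7 starts at roll index 10: rolls=9,1 (sum=10), consumes 2 rolls
Frame 8 starts at roll index 12: rolls=3,0 (sum=3), consumes 2 rolls
Frame 9 starts at roll index 14: rolls=7,1 (sum=8), consumes 2 rolls
Frame 10 starts at roll index 16: 2 remaining rolls

Answer: 0 2 3 5 6 8 10 12 14 16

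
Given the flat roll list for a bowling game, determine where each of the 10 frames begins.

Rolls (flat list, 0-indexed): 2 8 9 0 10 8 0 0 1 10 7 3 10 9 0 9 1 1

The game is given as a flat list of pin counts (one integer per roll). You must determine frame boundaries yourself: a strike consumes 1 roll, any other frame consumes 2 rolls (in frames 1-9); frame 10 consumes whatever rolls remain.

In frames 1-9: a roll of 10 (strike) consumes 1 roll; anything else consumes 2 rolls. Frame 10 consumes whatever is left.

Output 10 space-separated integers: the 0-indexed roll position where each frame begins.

Frame 1 starts at roll index 0: rolls=2,8 (sum=10), consumes 2 rolls
Frame 2 starts at roll index 2: rolls=9,0 (sum=9), consumes 2 rolls
Frame 3 starts at roll index 4: roll=10 (strike), consumes 1 roll
Frame 4 starts at roll index 5: rolls=8,0 (sum=8), consumes 2 rolls
Frame 5 starts at roll index 7: rolls=0,1 (sum=1), consumes 2 rolls
Frame 6 starts at roll index 9: roll=10 (strike), consumes 1 roll
Frame 7 starts at roll index 10: rolls=7,3 (sum=10), consumes 2 rolls
Frame 8 starts at roll index 12: roll=10 (strike), consumes 1 roll
Frame 9 starts at roll index 13: rolls=9,0 (sum=9), consumes 2 rolls
Frame 10 starts at roll index 15: 3 remaining rolls

Answer: 0 2 4 5 7 9 10 12 13 15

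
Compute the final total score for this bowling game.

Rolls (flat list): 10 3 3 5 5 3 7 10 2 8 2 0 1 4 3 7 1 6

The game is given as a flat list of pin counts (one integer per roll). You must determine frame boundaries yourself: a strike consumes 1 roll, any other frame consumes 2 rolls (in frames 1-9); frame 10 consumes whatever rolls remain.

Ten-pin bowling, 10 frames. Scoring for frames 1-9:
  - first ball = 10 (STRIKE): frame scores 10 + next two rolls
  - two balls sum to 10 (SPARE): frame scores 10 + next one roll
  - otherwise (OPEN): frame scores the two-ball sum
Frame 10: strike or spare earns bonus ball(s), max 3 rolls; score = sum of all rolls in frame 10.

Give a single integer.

Answer: 112

Derivation:
Frame 1: STRIKE. 10 + next two rolls (3+3) = 16. Cumulative: 16
Frame 2: OPEN (3+3=6). Cumulative: 22
Frame 3: SPARE (5+5=10). 10 + next roll (3) = 13. Cumulative: 35
Frame 4: SPARE (3+7=10). 10 + next roll (10) = 20. Cumulative: 55
Frame 5: STRIKE. 10 + next two rolls (2+8) = 20. Cumulative: 75
Frame 6: SPARE (2+8=10). 10 + next roll (2) = 12. Cumulative: 87
Frame 7: OPEN (2+0=2). Cumulative: 89
Frame 8: OPEN (1+4=5). Cumulative: 94
Frame 9: SPARE (3+7=10). 10 + next roll (1) = 11. Cumulative: 105
Frame 10: OPEN. Sum of all frame-10 rolls (1+6) = 7. Cumulative: 112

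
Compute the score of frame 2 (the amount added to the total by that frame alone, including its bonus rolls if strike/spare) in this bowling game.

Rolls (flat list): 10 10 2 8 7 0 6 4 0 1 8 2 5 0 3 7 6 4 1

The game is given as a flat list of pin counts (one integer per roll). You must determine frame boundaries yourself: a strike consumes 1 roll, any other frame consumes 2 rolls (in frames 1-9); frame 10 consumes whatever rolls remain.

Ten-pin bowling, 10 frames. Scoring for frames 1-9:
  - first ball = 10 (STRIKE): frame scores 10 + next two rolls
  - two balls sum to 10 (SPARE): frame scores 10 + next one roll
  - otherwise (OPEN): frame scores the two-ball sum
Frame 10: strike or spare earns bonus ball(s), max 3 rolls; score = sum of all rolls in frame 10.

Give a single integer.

Answer: 20

Derivation:
Frame 1: STRIKE. 10 + next two rolls (10+2) = 22. Cumulative: 22
Frame 2: STRIKE. 10 + next two rolls (2+8) = 20. Cumulative: 42
Frame 3: SPARE (2+8=10). 10 + next roll (7) = 17. Cumulative: 59
Frame 4: OPEN (7+0=7). Cumulative: 66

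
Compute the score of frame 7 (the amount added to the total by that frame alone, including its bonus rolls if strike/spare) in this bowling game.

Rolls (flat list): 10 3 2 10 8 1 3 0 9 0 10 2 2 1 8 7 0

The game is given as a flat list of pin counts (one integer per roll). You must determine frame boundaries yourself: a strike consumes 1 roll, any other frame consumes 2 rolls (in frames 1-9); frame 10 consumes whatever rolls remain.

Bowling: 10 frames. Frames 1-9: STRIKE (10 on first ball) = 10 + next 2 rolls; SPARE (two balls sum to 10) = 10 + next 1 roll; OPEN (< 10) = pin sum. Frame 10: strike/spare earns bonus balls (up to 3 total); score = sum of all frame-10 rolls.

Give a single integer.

Answer: 14

Derivation:
Frame 1: STRIKE. 10 + next two rolls (3+2) = 15. Cumulative: 15
Frame 2: OPEN (3+2=5). Cumulative: 20
Frame 3: STRIKE. 10 + next two rolls (8+1) = 19. Cumulative: 39
Frame 4: OPEN (8+1=9). Cumulative: 48
Frame 5: OPEN (3+0=3). Cumulative: 51
Frame 6: OPEN (9+0=9). Cumulative: 60
Frame 7: STRIKE. 10 + next two rolls (2+2) = 14. Cumulative: 74
Frame 8: OPEN (2+2=4). Cumulative: 78
Frame 9: OPEN (1+8=9). Cumulative: 87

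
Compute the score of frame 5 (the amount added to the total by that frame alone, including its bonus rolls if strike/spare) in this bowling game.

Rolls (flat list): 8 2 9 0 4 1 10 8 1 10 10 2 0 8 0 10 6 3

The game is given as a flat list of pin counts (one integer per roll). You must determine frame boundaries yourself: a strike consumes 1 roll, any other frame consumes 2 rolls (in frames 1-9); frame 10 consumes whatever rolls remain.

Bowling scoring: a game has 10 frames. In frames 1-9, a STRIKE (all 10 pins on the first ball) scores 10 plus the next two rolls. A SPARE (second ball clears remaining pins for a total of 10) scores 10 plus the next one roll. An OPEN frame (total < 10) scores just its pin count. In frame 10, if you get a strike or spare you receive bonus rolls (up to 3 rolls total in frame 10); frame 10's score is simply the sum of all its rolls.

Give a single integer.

Answer: 9

Derivation:
Frame 1: SPARE (8+2=10). 10 + next roll (9) = 19. Cumulative: 19
Frame 2: OPEN (9+0=9). Cumulative: 28
Frame 3: OPEN (4+1=5). Cumulative: 33
Frame 4: STRIKE. 10 + next two rolls (8+1) = 19. Cumulative: 52
Frame 5: OPEN (8+1=9). Cumulative: 61
Frame 6: STRIKE. 10 + next two rolls (10+2) = 22. Cumulative: 83
Frame 7: STRIKE. 10 + next two rolls (2+0) = 12. Cumulative: 95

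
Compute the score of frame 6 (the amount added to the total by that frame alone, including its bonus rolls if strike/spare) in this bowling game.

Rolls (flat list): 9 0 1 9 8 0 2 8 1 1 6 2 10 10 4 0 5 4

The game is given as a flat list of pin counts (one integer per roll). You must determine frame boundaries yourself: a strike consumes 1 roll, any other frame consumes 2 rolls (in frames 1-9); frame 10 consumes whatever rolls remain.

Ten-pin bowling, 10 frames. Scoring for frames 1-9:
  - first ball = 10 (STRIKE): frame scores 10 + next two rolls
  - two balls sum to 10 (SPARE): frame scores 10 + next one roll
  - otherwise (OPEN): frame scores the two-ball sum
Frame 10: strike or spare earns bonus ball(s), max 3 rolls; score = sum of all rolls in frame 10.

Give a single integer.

Answer: 8

Derivation:
Frame 1: OPEN (9+0=9). Cumulative: 9
Frame 2: SPARE (1+9=10). 10 + next roll (8) = 18. Cumulative: 27
Frame 3: OPEN (8+0=8). Cumulative: 35
Frame 4: SPARE (2+8=10). 10 + next roll (1) = 11. Cumulative: 46
Frame 5: OPEN (1+1=2). Cumulative: 48
Frame 6: OPEN (6+2=8). Cumulative: 56
Frame 7: STRIKE. 10 + next two rolls (10+4) = 24. Cumulative: 80
Frame 8: STRIKE. 10 + next two rolls (4+0) = 14. Cumulative: 94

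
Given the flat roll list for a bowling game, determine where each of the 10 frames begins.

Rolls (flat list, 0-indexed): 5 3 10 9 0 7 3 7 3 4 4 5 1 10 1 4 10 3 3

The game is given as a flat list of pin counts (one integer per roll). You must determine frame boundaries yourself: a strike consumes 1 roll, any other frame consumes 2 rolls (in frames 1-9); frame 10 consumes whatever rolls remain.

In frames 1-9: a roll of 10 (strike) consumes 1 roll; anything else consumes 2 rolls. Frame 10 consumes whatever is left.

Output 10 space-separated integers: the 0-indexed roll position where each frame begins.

Frame 1 starts at roll index 0: rolls=5,3 (sum=8), consumes 2 rolls
Frame 2 starts at roll index 2: roll=10 (strike), consumes 1 roll
Frame 3 starts at roll index 3: rolls=9,0 (sum=9), consumes 2 rolls
Frame 4 starts at roll index 5: rolls=7,3 (sum=10), consumes 2 rolls
Frame 5 starts at roll index 7: rolls=7,3 (sum=10), consumes 2 rolls
Frame 6 starts at roll index 9: rolls=4,4 (sum=8), consumes 2 rolls
Frame 7 starts at roll index 11: rolls=5,1 (sum=6), consumes 2 rolls
Frame 8 starts at roll index 13: roll=10 (strike), consumes 1 roll
Frame 9 starts at roll index 14: rolls=1,4 (sum=5), consumes 2 rolls
Frame 10 starts at roll index 16: 3 remaining rolls

Answer: 0 2 3 5 7 9 11 13 14 16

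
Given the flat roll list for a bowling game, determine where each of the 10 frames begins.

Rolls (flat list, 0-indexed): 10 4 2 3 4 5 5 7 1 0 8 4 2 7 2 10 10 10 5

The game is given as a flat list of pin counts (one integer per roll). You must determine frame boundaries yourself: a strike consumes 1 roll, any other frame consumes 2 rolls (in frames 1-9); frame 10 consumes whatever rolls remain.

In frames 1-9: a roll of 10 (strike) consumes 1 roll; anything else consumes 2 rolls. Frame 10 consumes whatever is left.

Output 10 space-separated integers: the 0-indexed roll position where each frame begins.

Frame 1 starts at roll index 0: roll=10 (strike), consumes 1 roll
Frame 2 starts at roll index 1: rolls=4,2 (sum=6), consumes 2 rolls
Frame 3 starts at roll index 3: rolls=3,4 (sum=7), consumes 2 rolls
Frame 4 starts at roll index 5: rolls=5,5 (sum=10), consumes 2 rolls
Frame 5 starts at roll index 7: rolls=7,1 (sum=8), consumes 2 rolls
Frame 6 starts at roll index 9: rolls=0,8 (sum=8), consumes 2 rolls
Frame 7 starts at roll index 11: rolls=4,2 (sum=6), consumes 2 rolls
Frame 8 starts at roll index 13: rolls=7,2 (sum=9), consumes 2 rolls
Frame 9 starts at roll index 15: roll=10 (strike), consumes 1 roll
Frame 10 starts at roll index 16: 3 remaining rolls

Answer: 0 1 3 5 7 9 11 13 15 16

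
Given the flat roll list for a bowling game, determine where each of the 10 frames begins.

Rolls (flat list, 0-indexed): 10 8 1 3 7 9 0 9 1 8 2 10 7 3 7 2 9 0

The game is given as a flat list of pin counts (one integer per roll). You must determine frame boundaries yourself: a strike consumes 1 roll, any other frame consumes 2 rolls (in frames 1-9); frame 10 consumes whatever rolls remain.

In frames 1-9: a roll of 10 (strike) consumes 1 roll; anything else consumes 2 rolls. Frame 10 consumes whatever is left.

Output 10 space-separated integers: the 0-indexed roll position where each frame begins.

Frame 1 starts at roll index 0: roll=10 (strike), consumes 1 roll
Frame 2 starts at roll index 1: rolls=8,1 (sum=9), consumes 2 rolls
Frame 3 starts at roll index 3: rolls=3,7 (sum=10), consumes 2 rolls
Frame 4 starts at roll index 5: rolls=9,0 (sum=9), consumes 2 rolls
Frame 5 starts at roll index 7: rolls=9,1 (sum=10), consumes 2 rolls
Frame 6 starts at roll index 9: rolls=8,2 (sum=10), consumes 2 rolls
Frame 7 starts at roll index 11: roll=10 (strike), consumes 1 roll
Frame 8 starts at roll index 12: rolls=7,3 (sum=10), consumes 2 rolls
Frame 9 starts at roll index 14: rolls=7,2 (sum=9), consumes 2 rolls
Frame 10 starts at roll index 16: 2 remaining rolls

Answer: 0 1 3 5 7 9 11 12 14 16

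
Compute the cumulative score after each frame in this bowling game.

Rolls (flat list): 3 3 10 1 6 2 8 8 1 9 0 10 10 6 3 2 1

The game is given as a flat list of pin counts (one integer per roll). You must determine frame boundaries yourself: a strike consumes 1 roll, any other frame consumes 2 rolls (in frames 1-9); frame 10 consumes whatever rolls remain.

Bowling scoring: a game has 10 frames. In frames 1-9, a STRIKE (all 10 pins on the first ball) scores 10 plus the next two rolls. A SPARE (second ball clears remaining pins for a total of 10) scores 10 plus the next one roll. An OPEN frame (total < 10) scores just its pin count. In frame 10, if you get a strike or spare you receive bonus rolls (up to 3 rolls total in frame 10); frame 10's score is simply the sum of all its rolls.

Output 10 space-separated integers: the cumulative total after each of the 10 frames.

Frame 1: OPEN (3+3=6). Cumulative: 6
Frame 2: STRIKE. 10 + next two rolls (1+6) = 17. Cumulative: 23
Frame 3: OPEN (1+6=7). Cumulative: 30
Frame 4: SPARE (2+8=10). 10 + next roll (8) = 18. Cumulative: 48
Frame 5: OPEN (8+1=9). Cumulative: 57
Frame 6: OPEN (9+0=9). Cumulative: 66
Frame 7: STRIKE. 10 + next two rolls (10+6) = 26. Cumulative: 92
Frame 8: STRIKE. 10 + next two rolls (6+3) = 19. Cumulative: 111
Frame 9: OPEN (6+3=9). Cumulative: 120
Frame 10: OPEN. Sum of all frame-10 rolls (2+1) = 3. Cumulative: 123

Answer: 6 23 30 48 57 66 92 111 120 123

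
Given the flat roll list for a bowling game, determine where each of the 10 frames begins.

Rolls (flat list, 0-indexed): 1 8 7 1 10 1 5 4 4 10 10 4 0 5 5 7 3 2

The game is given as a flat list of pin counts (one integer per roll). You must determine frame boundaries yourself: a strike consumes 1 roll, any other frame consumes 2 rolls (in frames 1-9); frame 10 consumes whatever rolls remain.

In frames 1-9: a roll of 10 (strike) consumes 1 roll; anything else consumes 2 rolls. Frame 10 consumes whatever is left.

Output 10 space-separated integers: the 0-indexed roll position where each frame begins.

Answer: 0 2 4 5 7 9 10 11 13 15

Derivation:
Frame 1 starts at roll index 0: rolls=1,8 (sum=9), consumes 2 rolls
Frame 2 starts at roll index 2: rolls=7,1 (sum=8), consumes 2 rolls
Frame 3 starts at roll index 4: roll=10 (strike), consumes 1 roll
Frame 4 starts at roll index 5: rolls=1,5 (sum=6), consumes 2 rolls
Frame 5 starts at roll index 7: rolls=4,4 (sum=8), consumes 2 rolls
Frame 6 starts at roll index 9: roll=10 (strike), consumes 1 roll
Frame 7 starts at roll index 10: roll=10 (strike), consumes 1 roll
Frame 8 starts at roll index 11: rolls=4,0 (sum=4), consumes 2 rolls
Frame 9 starts at roll index 13: rolls=5,5 (sum=10), consumes 2 rolls
Frame 10 starts at roll index 15: 3 remaining rolls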